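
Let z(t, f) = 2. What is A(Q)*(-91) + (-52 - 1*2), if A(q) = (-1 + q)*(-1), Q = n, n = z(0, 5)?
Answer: 37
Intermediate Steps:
n = 2
Q = 2
A(q) = 1 - q
A(Q)*(-91) + (-52 - 1*2) = (1 - 1*2)*(-91) + (-52 - 1*2) = (1 - 2)*(-91) + (-52 - 2) = -1*(-91) - 54 = 91 - 54 = 37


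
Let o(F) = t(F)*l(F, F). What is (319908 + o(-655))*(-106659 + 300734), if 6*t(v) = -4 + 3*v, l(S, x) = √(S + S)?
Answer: 62086145100 - 382133675*I*√1310/6 ≈ 6.2086e+10 - 2.3052e+9*I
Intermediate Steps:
l(S, x) = √2*√S (l(S, x) = √(2*S) = √2*√S)
t(v) = -⅔ + v/2 (t(v) = (-4 + 3*v)/6 = -⅔ + v/2)
o(F) = √2*√F*(-⅔ + F/2) (o(F) = (-⅔ + F/2)*(√2*√F) = √2*√F*(-⅔ + F/2))
(319908 + o(-655))*(-106659 + 300734) = (319908 + √2*√(-655)*(-4 + 3*(-655))/6)*(-106659 + 300734) = (319908 + √2*(I*√655)*(-4 - 1965)/6)*194075 = (319908 + (⅙)*√2*(I*√655)*(-1969))*194075 = (319908 - 1969*I*√1310/6)*194075 = 62086145100 - 382133675*I*√1310/6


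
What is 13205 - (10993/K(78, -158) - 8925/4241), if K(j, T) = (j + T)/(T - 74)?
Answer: -791904777/42410 ≈ -18673.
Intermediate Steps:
K(j, T) = (T + j)/(-74 + T)
13205 - (10993/K(78, -158) - 8925/4241) = 13205 - (10993/(((-158 + 78)/(-74 - 158))) - 8925/4241) = 13205 - (10993/((-80/(-232))) - 8925*1/4241) = 13205 - (10993/((-1/232*(-80))) - 8925/4241) = 13205 - (10993/(10/29) - 8925/4241) = 13205 - (10993*(29/10) - 8925/4241) = 13205 - (318797/10 - 8925/4241) = 13205 - 1*1351928827/42410 = 13205 - 1351928827/42410 = -791904777/42410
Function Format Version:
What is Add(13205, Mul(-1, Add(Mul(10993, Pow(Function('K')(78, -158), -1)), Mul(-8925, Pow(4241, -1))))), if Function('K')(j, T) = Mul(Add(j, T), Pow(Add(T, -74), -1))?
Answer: Rational(-791904777, 42410) ≈ -18673.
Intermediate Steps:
Function('K')(j, T) = Mul(Pow(Add(-74, T), -1), Add(T, j)) (Function('K')(j, T) = Mul(Add(T, j), Pow(Add(-74, T), -1)) = Mul(Pow(Add(-74, T), -1), Add(T, j)))
Add(13205, Mul(-1, Add(Mul(10993, Pow(Function('K')(78, -158), -1)), Mul(-8925, Pow(4241, -1))))) = Add(13205, Mul(-1, Add(Mul(10993, Pow(Mul(Pow(Add(-74, -158), -1), Add(-158, 78)), -1)), Mul(-8925, Pow(4241, -1))))) = Add(13205, Mul(-1, Add(Mul(10993, Pow(Mul(Pow(-232, -1), -80), -1)), Mul(-8925, Rational(1, 4241))))) = Add(13205, Mul(-1, Add(Mul(10993, Pow(Mul(Rational(-1, 232), -80), -1)), Rational(-8925, 4241)))) = Add(13205, Mul(-1, Add(Mul(10993, Pow(Rational(10, 29), -1)), Rational(-8925, 4241)))) = Add(13205, Mul(-1, Add(Mul(10993, Rational(29, 10)), Rational(-8925, 4241)))) = Add(13205, Mul(-1, Add(Rational(318797, 10), Rational(-8925, 4241)))) = Add(13205, Mul(-1, Rational(1351928827, 42410))) = Add(13205, Rational(-1351928827, 42410)) = Rational(-791904777, 42410)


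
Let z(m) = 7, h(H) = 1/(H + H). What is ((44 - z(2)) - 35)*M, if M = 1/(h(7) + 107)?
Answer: 28/1499 ≈ 0.018679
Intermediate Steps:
h(H) = 1/(2*H)
M = 14/1499 (M = 1/((½)/7 + 107) = 1/((½)*(⅐) + 107) = 1/(1/14 + 107) = 1/(1499/14) = 14/1499 ≈ 0.0093396)
((44 - z(2)) - 35)*M = ((44 - 1*7) - 35)*(14/1499) = ((44 - 7) - 35)*(14/1499) = (37 - 35)*(14/1499) = 2*(14/1499) = 28/1499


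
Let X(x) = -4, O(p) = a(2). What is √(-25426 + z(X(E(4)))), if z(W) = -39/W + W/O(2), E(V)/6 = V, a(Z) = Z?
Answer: 3*I*√11297/2 ≈ 159.43*I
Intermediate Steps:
O(p) = 2
E(V) = 6*V
z(W) = W/2 - 39/W (z(W) = -39/W + W/2 = W/2 - 39/W)
√(-25426 + z(X(E(4)))) = √(-25426 + ((½)*(-4) - 39/(-4))) = √(-25426 + (-2 - 39*(-¼))) = √(-25426 + (-2 + 39/4)) = √(-25426 + 31/4) = √(-101673/4) = 3*I*√11297/2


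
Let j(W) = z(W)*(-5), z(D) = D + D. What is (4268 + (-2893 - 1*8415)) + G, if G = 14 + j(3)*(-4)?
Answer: -6906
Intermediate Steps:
z(D) = 2*D
j(W) = -10*W (j(W) = (2*W)*(-5) = -10*W)
G = 134 (G = 14 - 10*3*(-4) = 14 - 30*(-4) = 14 + 120 = 134)
(4268 + (-2893 - 1*8415)) + G = (4268 + (-2893 - 1*8415)) + 134 = (4268 + (-2893 - 8415)) + 134 = (4268 - 11308) + 134 = -7040 + 134 = -6906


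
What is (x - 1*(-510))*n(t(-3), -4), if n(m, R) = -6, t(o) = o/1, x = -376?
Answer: -804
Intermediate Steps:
t(o) = o (t(o) = o*1 = o)
(x - 1*(-510))*n(t(-3), -4) = (-376 - 1*(-510))*(-6) = (-376 + 510)*(-6) = 134*(-6) = -804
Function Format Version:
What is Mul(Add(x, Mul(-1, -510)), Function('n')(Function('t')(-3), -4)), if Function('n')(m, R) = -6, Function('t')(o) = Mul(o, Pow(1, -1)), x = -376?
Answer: -804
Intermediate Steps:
Function('t')(o) = o (Function('t')(o) = Mul(o, 1) = o)
Mul(Add(x, Mul(-1, -510)), Function('n')(Function('t')(-3), -4)) = Mul(Add(-376, Mul(-1, -510)), -6) = Mul(Add(-376, 510), -6) = Mul(134, -6) = -804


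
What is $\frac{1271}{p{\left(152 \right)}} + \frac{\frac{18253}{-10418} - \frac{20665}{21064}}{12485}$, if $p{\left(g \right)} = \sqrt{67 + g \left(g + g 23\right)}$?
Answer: $- \frac{299884581}{1369883864360} + \frac{1271 \sqrt{554563}}{554563} \approx 1.7065$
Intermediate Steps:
$p{\left(g \right)} = \sqrt{67 + 24 g^{2}}$ ($p{\left(g \right)} = \sqrt{67 + g \left(g + 23 g\right)} = \sqrt{67 + g 24 g} = \sqrt{67 + 24 g^{2}}$)
$\frac{1271}{p{\left(152 \right)}} + \frac{\frac{18253}{-10418} - \frac{20665}{21064}}{12485} = \frac{1271}{\sqrt{67 + 24 \cdot 152^{2}}} + \frac{\frac{18253}{-10418} - \frac{20665}{21064}}{12485} = \frac{1271}{\sqrt{67 + 24 \cdot 23104}} + \left(18253 \left(- \frac{1}{10418}\right) - \frac{20665}{21064}\right) \frac{1}{12485} = \frac{1271}{\sqrt{67 + 554496}} + \left(- \frac{18253}{10418} - \frac{20665}{21064}\right) \frac{1}{12485} = \frac{1271}{\sqrt{554563}} - \frac{299884581}{1369883864360} = 1271 \frac{\sqrt{554563}}{554563} - \frac{299884581}{1369883864360} = \frac{1271 \sqrt{554563}}{554563} - \frac{299884581}{1369883864360} = - \frac{299884581}{1369883864360} + \frac{1271 \sqrt{554563}}{554563}$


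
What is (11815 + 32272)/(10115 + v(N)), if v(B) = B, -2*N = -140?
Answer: 44087/10185 ≈ 4.3286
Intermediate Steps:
N = 70 (N = -½*(-140) = 70)
(11815 + 32272)/(10115 + v(N)) = (11815 + 32272)/(10115 + 70) = 44087/10185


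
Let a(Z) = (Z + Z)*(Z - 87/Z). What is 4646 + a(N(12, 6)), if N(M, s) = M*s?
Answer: 14840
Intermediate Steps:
a(Z) = 2*Z*(Z - 87/Z) (a(Z) = (2*Z)*(Z - 87/Z) = 2*Z*(Z - 87/Z))
4646 + a(N(12, 6)) = 4646 + (-174 + 2*(12*6)**2) = 4646 + (-174 + 2*72**2) = 4646 + (-174 + 2*5184) = 4646 + (-174 + 10368) = 4646 + 10194 = 14840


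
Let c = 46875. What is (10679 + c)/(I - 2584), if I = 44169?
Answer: 57554/41585 ≈ 1.3840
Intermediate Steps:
(10679 + c)/(I - 2584) = (10679 + 46875)/(44169 - 2584) = 57554/41585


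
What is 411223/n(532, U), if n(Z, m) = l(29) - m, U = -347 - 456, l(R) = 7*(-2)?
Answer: 411223/789 ≈ 521.20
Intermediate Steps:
l(R) = -14
U = -803
n(Z, m) = -14 - m
411223/n(532, U) = 411223/(-14 - 1*(-803)) = 411223/(-14 + 803) = 411223/789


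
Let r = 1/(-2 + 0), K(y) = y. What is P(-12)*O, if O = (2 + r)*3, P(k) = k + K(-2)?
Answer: -63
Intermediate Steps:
r = -1/2 (r = 1/(-2) = -1/2 ≈ -0.50000)
P(k) = -2 + k (P(k) = k - 2 = -2 + k)
O = 9/2 (O = (2 - 1/2)*3 = (3/2)*3 = 9/2 ≈ 4.5000)
P(-12)*O = (-2 - 12)*(9/2) = -14*9/2 = -63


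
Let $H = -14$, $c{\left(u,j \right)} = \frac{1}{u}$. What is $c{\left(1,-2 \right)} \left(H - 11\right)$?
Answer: $-25$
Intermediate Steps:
$c{\left(1,-2 \right)} \left(H - 11\right) = \frac{-14 - 11}{1} = 1 \left(-25\right) = -25$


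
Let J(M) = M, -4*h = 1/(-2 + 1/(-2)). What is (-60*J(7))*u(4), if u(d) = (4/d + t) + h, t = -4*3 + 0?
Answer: 4578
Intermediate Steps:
t = -12 (t = -12 + 0 = -12)
h = 1/10 (h = -1/(4*(-2 + 1/(-2))) = -1/(4*(-2 - 1/2)) = -1/(4*(-5/2)) = -1/4*(-2/5) = 1/10 ≈ 0.10000)
u(d) = -119/10 + 4/d (u(d) = (4/d - 12) + 1/10 = (-12 + 4/d) + 1/10 = -119/10 + 4/d)
(-60*J(7))*u(4) = (-60*7)*(-119/10 + 4/4) = -420*(-119/10 + 4*(1/4)) = -420*(-119/10 + 1) = -420*(-109/10) = 4578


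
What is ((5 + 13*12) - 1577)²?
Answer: 2005056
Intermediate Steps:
((5 + 13*12) - 1577)² = ((5 + 156) - 1577)² = (161 - 1577)² = (-1416)² = 2005056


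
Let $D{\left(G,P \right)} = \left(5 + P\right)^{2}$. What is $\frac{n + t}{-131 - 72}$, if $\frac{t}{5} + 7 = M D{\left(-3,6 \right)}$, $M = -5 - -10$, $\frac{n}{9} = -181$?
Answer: $- \frac{1361}{203} \approx -6.7044$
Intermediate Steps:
$n = -1629$ ($n = 9 \left(-181\right) = -1629$)
$M = 5$ ($M = -5 + 10 = 5$)
$t = 2990$ ($t = -35 + 5 \cdot 5 \left(5 + 6\right)^{2} = -35 + 5 \cdot 5 \cdot 11^{2} = -35 + 5 \cdot 5 \cdot 121 = -35 + 5 \cdot 605 = -35 + 3025 = 2990$)
$\frac{n + t}{-131 - 72} = \frac{-1629 + 2990}{-131 - 72} = \frac{1361}{-131 - 72} = \frac{1361}{-203} = 1361 \left(- \frac{1}{203}\right) = - \frac{1361}{203}$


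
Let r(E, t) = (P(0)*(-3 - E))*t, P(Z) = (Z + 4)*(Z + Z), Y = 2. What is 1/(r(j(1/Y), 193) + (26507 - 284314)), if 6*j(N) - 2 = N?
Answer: -1/257807 ≈ -3.8789e-6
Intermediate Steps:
j(N) = 1/3 + N/6
P(Z) = 2*Z*(4 + Z) (P(Z) = (4 + Z)*(2*Z) = 2*Z*(4 + Z))
r(E, t) = 0 (r(E, t) = ((2*0*(4 + 0))*(-3 - E))*t = ((2*0*4)*(-3 - E))*t = (0*(-3 - E))*t = 0*t = 0)
1/(r(j(1/Y), 193) + (26507 - 284314)) = 1/(0 + (26507 - 284314)) = 1/(0 - 257807) = 1/(-257807) = -1/257807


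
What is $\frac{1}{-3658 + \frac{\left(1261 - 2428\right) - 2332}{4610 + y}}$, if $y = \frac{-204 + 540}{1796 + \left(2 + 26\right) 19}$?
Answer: $- \frac{447184}{1636138475} \approx -0.00027332$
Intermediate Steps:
$y = \frac{14}{97}$ ($y = \frac{336}{1796 + 28 \cdot 19} = \frac{336}{1796 + 532} = \frac{336}{2328} = 336 \cdot \frac{1}{2328} = \frac{14}{97} \approx 0.14433$)
$\frac{1}{-3658 + \frac{\left(1261 - 2428\right) - 2332}{4610 + y}} = \frac{1}{-3658 + \frac{\left(1261 - 2428\right) - 2332}{4610 + \frac{14}{97}}} = \frac{1}{-3658 + \frac{\left(1261 - 2428\right) - 2332}{\frac{447184}{97}}} = \frac{1}{-3658 + \left(-1167 - 2332\right) \frac{97}{447184}} = \frac{1}{-3658 - \frac{339403}{447184}} = \frac{1}{- \frac{1636138475}{447184}} = - \frac{447184}{1636138475}$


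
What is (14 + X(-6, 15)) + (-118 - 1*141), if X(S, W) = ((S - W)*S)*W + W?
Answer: 1660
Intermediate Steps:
X(S, W) = W + S*W*(S - W) (X(S, W) = (S*(S - W))*W + W = S*W*(S - W) + W = W + S*W*(S - W))
(14 + X(-6, 15)) + (-118 - 1*141) = (14 + 15*(1 + (-6)² - 1*(-6)*15)) + (-118 - 1*141) = (14 + 15*(1 + 36 + 90)) + (-118 - 141) = (14 + 15*127) - 259 = (14 + 1905) - 259 = 1919 - 259 = 1660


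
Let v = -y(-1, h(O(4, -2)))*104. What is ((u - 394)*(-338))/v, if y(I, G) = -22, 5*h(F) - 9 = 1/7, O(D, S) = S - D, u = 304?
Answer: 585/44 ≈ 13.295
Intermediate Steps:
h(F) = 64/35 (h(F) = 9/5 + (⅕)/7 = 9/5 + (⅕)*(⅐) = 9/5 + 1/35 = 64/35)
v = 2288 (v = -1*(-22)*104 = 22*104 = 2288)
((u - 394)*(-338))/v = ((304 - 394)*(-338))/2288 = -90*(-338)*(1/2288) = 30420*(1/2288) = 585/44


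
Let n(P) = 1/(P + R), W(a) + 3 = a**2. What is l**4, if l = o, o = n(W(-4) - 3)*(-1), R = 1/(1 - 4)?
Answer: 81/707281 ≈ 0.00011452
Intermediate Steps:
W(a) = -3 + a**2
R = -1/3 (R = 1/(-3) = -1/3 ≈ -0.33333)
n(P) = 1/(-1/3 + P) (n(P) = 1/(P - 1/3) = 1/(-1/3 + P))
o = -3/29 (o = (3/(-1 + 3*((-3 + (-4)**2) - 3)))*(-1) = (3/(-1 + 3*((-3 + 16) - 3)))*(-1) = (3/(-1 + 3*(13 - 3)))*(-1) = (3/(-1 + 3*10))*(-1) = (3/(-1 + 30))*(-1) = (3/29)*(-1) = -3/29 ≈ -0.10345)
l = -3/29 ≈ -0.10345
l**4 = (-3/29)**4 = 81/707281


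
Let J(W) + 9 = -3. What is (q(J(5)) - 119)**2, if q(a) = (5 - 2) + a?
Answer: 16384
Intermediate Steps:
J(W) = -12 (J(W) = -9 - 3 = -12)
q(a) = 3 + a
(q(J(5)) - 119)**2 = ((3 - 12) - 119)**2 = (-9 - 119)**2 = (-128)**2 = 16384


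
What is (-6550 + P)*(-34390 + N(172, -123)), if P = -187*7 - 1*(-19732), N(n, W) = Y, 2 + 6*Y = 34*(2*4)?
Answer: -407778185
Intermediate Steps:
Y = 45 (Y = -⅓ + (34*(2*4))/6 = -⅓ + (34*8)/6 = -⅓ + (⅙)*272 = -⅓ + 136/3 = 45)
N(n, W) = 45
P = 18423 (P = -1309 + 19732 = 18423)
(-6550 + P)*(-34390 + N(172, -123)) = (-6550 + 18423)*(-34390 + 45) = 11873*(-34345) = -407778185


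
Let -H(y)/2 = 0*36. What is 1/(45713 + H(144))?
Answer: 1/45713 ≈ 2.1876e-5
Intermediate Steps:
H(y) = 0 (H(y) = -0*36 = -2*0 = 0)
1/(45713 + H(144)) = 1/(45713 + 0) = 1/45713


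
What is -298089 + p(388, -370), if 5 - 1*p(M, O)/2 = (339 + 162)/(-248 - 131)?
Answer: -112970939/379 ≈ -2.9808e+5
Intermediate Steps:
p(M, O) = 4792/379 (p(M, O) = 10 - 2*(339 + 162)/(-248 - 131) = 10 - 1002/(-379) = 10 - 1002*(-1)/379 = 10 - 2*(-501/379) = 10 + 1002/379 = 4792/379)
-298089 + p(388, -370) = -298089 + 4792/379 = -112970939/379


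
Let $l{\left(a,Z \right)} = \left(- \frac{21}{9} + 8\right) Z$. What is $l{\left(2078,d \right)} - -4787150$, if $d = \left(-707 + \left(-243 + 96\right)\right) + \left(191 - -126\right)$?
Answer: $4784107$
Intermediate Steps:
$d = -537$ ($d = \left(-707 - 147\right) + \left(191 + 126\right) = -854 + 317 = -537$)
$l{\left(a,Z \right)} = \frac{17 Z}{3}$ ($l{\left(a,Z \right)} = \left(\left(-21\right) \frac{1}{9} + 8\right) Z = \left(- \frac{7}{3} + 8\right) Z = \frac{17 Z}{3}$)
$l{\left(2078,d \right)} - -4787150 = \frac{17}{3} \left(-537\right) - -4787150 = -3043 + 4787150 = 4784107$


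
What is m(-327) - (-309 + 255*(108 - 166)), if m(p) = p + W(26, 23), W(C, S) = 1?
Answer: 14773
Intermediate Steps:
m(p) = 1 + p (m(p) = p + 1 = 1 + p)
m(-327) - (-309 + 255*(108 - 166)) = (1 - 327) - (-309 + 255*(108 - 166)) = -326 - (-309 + 255*(-58)) = -326 - (-309 - 14790) = -326 - 1*(-15099) = -326 + 15099 = 14773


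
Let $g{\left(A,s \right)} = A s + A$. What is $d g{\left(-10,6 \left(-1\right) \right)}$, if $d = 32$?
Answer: $1600$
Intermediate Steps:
$g{\left(A,s \right)} = A + A s$
$d g{\left(-10,6 \left(-1\right) \right)} = 32 \left(- 10 \left(1 + 6 \left(-1\right)\right)\right) = 32 \left(- 10 \left(1 - 6\right)\right) = 32 \left(\left(-10\right) \left(-5\right)\right) = 32 \cdot 50 = 1600$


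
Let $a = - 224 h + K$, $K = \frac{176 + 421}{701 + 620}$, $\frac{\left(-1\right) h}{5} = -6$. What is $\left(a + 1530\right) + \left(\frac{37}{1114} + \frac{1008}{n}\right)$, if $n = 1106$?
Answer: $- \frac{603205900307}{116255926} \approx -5188.6$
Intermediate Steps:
$h = 30$ ($h = \left(-5\right) \left(-6\right) = 30$)
$K = \frac{597}{1321} \approx 0.45193$
$a = - \frac{8876523}{1321}$ ($a = \left(-224\right) 30 + \frac{597}{1321} = -6720 + \frac{597}{1321} = - \frac{8876523}{1321} \approx -6719.5$)
$\left(a + 1530\right) + \left(\frac{37}{1114} + \frac{1008}{n}\right) = \left(- \frac{8876523}{1321} + 1530\right) + \left(\frac{37}{1114} + \frac{1008}{1106}\right) = - \frac{6855393}{1321} + \left(37 \cdot \frac{1}{1114} + 1008 \cdot \frac{1}{1106}\right) = - \frac{6855393}{1321} + \left(\frac{37}{1114} + \frac{72}{79}\right) = - \frac{6855393}{1321} + \frac{83131}{88006} = - \frac{603205900307}{116255926}$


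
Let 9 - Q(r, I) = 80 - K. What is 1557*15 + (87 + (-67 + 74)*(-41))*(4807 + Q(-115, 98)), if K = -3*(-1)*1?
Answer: -924445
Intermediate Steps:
K = 3 (K = 3*1 = 3)
Q(r, I) = -68 (Q(r, I) = 9 - (80 - 1*3) = 9 - (80 - 3) = 9 - 1*77 = 9 - 77 = -68)
1557*15 + (87 + (-67 + 74)*(-41))*(4807 + Q(-115, 98)) = 1557*15 + (87 + (-67 + 74)*(-41))*(4807 - 68) = 23355 + (87 + 7*(-41))*4739 = 23355 + (87 - 287)*4739 = 23355 - 200*4739 = 23355 - 947800 = -924445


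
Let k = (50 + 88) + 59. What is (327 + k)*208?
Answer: 108992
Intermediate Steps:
k = 197 (k = 138 + 59 = 197)
(327 + k)*208 = (327 + 197)*208 = 524*208 = 108992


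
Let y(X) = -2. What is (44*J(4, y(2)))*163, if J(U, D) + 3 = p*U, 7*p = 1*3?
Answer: -64548/7 ≈ -9221.1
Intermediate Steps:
p = 3/7 (p = (1*3)/7 = (1/7)*3 = 3/7 ≈ 0.42857)
J(U, D) = -3 + 3*U/7
(44*J(4, y(2)))*163 = (44*(-3 + (3/7)*4))*163 = (44*(-3 + 12/7))*163 = (44*(-9/7))*163 = -396/7*163 = -64548/7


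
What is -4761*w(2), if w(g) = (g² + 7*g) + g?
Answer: -95220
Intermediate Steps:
w(g) = g² + 8*g
-4761*w(2) = -9522*(8 + 2) = -9522*10 = -4761*20 = -95220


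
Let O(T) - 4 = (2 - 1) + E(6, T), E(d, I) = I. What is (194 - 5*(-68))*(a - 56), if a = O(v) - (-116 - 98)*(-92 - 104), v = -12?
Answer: -22431738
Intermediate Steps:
O(T) = 5 + T (O(T) = 4 + ((2 - 1) + T) = 4 + (1 + T) = 5 + T)
a = -41951 (a = (5 - 12) - (-116 - 98)*(-92 - 104) = -7 - (-214)*(-196) = -7 - 1*41944 = -7 - 41944 = -41951)
(194 - 5*(-68))*(a - 56) = (194 - 5*(-68))*(-41951 - 56) = (194 + 340)*(-42007) = 534*(-42007) = -22431738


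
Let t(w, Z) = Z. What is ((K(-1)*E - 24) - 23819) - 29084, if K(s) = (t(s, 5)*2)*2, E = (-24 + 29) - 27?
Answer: -53367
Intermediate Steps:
E = -22 (E = 5 - 27 = -22)
K(s) = 20 (K(s) = (5*2)*2 = 10*2 = 20)
((K(-1)*E - 24) - 23819) - 29084 = ((20*(-22) - 24) - 23819) - 29084 = ((-440 - 24) - 23819) - 29084 = (-464 - 23819) - 29084 = -24283 - 29084 = -53367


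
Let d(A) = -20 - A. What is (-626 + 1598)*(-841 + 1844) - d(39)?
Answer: 974975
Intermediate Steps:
(-626 + 1598)*(-841 + 1844) - d(39) = (-626 + 1598)*(-841 + 1844) - (-20 - 1*39) = 972*1003 - (-20 - 39) = 974916 - 1*(-59) = 974916 + 59 = 974975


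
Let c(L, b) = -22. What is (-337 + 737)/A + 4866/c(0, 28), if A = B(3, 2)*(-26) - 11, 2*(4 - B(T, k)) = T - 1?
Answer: -220937/979 ≈ -225.68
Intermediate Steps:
B(T, k) = 9/2 - T/2 (B(T, k) = 4 - (T - 1)/2 = 4 - (-1 + T)/2 = 4 + (½ - T/2) = 9/2 - T/2)
A = -89 (A = (9/2 - ½*3)*(-26) - 11 = (9/2 - 3/2)*(-26) - 11 = 3*(-26) - 11 = -78 - 11 = -89)
(-337 + 737)/A + 4866/c(0, 28) = (-337 + 737)/(-89) + 4866/(-22) = 400*(-1/89) + 4866*(-1/22) = -400/89 - 2433/11 = -220937/979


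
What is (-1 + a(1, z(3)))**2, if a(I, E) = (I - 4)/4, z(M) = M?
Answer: 49/16 ≈ 3.0625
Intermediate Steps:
a(I, E) = -1 + I/4 (a(I, E) = (-4 + I)*(1/4) = -1 + I/4)
(-1 + a(1, z(3)))**2 = (-1 + (-1 + (1/4)*1))**2 = (-1 + (-1 + 1/4))**2 = (-1 - 3/4)**2 = (-7/4)**2 = 49/16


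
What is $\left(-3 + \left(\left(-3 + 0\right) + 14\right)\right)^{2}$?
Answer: $64$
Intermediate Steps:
$\left(-3 + \left(\left(-3 + 0\right) + 14\right)\right)^{2} = \left(-3 + \left(-3 + 14\right)\right)^{2} = \left(-3 + 11\right)^{2} = 8^{2} = 64$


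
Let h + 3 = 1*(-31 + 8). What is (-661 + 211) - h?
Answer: -424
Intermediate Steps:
h = -26 (h = -3 + 1*(-31 + 8) = -3 + 1*(-23) = -3 - 23 = -26)
(-661 + 211) - h = (-661 + 211) - 1*(-26) = -450 + 26 = -424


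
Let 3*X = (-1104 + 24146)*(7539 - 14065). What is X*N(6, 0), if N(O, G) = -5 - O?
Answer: 1654093012/3 ≈ 5.5136e+8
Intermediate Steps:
X = -150372092/3 (X = ((-1104 + 24146)*(7539 - 14065))/3 = (23042*(-6526))/3 = (1/3)*(-150372092) = -150372092/3 ≈ -5.0124e+7)
X*N(6, 0) = -150372092*(-5 - 1*6)/3 = -150372092*(-5 - 6)/3 = -150372092/3*(-11) = 1654093012/3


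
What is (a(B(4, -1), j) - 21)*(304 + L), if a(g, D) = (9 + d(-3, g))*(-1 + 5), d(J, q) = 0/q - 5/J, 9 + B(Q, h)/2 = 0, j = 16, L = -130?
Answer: 3770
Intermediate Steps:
B(Q, h) = -18 (B(Q, h) = -18 + 2*0 = -18 + 0 = -18)
d(J, q) = -5/J (d(J, q) = 0 - 5/J = -5/J)
a(g, D) = 128/3 (a(g, D) = (9 - 5/(-3))*(-1 + 5) = (9 - 5*(-⅓))*4 = (9 + 5/3)*4 = (32/3)*4 = 128/3)
(a(B(4, -1), j) - 21)*(304 + L) = (128/3 - 21)*(304 - 130) = (65/3)*174 = 3770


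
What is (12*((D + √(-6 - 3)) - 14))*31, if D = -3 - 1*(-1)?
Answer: -5952 + 1116*I ≈ -5952.0 + 1116.0*I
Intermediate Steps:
D = -2 (D = -3 + 1 = -2)
(12*((D + √(-6 - 3)) - 14))*31 = (12*((-2 + √(-6 - 3)) - 14))*31 = (12*((-2 + √(-9)) - 14))*31 = (12*((-2 + 3*I) - 14))*31 = (12*(-16 + 3*I))*31 = (-192 + 36*I)*31 = -5952 + 1116*I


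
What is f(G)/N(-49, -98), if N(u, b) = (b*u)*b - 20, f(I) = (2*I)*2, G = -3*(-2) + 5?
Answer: -11/117654 ≈ -9.3495e-5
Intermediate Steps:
G = 11 (G = 6 + 5 = 11)
f(I) = 4*I
N(u, b) = -20 + u*b² (N(u, b) = u*b² - 20 = -20 + u*b²)
f(G)/N(-49, -98) = (4*11)/(-20 - 49*(-98)²) = 44/(-20 - 49*9604) = 44/(-20 - 470596) = 44/(-470616) = 44*(-1/470616) = -11/117654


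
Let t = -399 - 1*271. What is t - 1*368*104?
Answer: -38942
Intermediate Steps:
t = -670 (t = -399 - 271 = -670)
t - 1*368*104 = -670 - 1*368*104 = -670 - 368*104 = -670 - 38272 = -38942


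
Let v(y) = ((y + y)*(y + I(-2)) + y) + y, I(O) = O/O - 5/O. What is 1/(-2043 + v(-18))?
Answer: -1/1557 ≈ -0.00064226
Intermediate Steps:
I(O) = 1 - 5/O
v(y) = 2*y + 2*y*(7/2 + y) (v(y) = ((y + y)*(y + (-5 - 2)/(-2)) + y) + y = ((2*y)*(y - ½*(-7)) + y) + y = ((2*y)*(y + 7/2) + y) + y = ((2*y)*(7/2 + y) + y) + y = (2*y*(7/2 + y) + y) + y = (y + 2*y*(7/2 + y)) + y = 2*y + 2*y*(7/2 + y))
1/(-2043 + v(-18)) = 1/(-2043 - 18*(9 + 2*(-18))) = 1/(-2043 - 18*(9 - 36)) = 1/(-2043 - 18*(-27)) = 1/(-2043 + 486) = 1/(-1557) = -1/1557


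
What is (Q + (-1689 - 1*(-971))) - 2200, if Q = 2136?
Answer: -782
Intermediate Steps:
(Q + (-1689 - 1*(-971))) - 2200 = (2136 + (-1689 - 1*(-971))) - 2200 = (2136 + (-1689 + 971)) - 2200 = (2136 - 718) - 2200 = 1418 - 2200 = -782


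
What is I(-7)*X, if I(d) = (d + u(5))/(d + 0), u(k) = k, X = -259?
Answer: -74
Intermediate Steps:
I(d) = (5 + d)/d (I(d) = (d + 5)/(d + 0) = (5 + d)/d)
I(-7)*X = ((5 - 7)/(-7))*(-259) = -⅐*(-2)*(-259) = (2/7)*(-259) = -74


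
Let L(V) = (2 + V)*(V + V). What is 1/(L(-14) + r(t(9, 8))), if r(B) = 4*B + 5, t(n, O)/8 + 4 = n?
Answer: 1/501 ≈ 0.0019960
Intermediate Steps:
t(n, O) = -32 + 8*n
L(V) = 2*V*(2 + V) (L(V) = (2 + V)*(2*V) = 2*V*(2 + V))
r(B) = 5 + 4*B
1/(L(-14) + r(t(9, 8))) = 1/(2*(-14)*(2 - 14) + (5 + 4*(-32 + 8*9))) = 1/(2*(-14)*(-12) + (5 + 4*(-32 + 72))) = 1/(336 + (5 + 4*40)) = 1/(336 + (5 + 160)) = 1/(336 + 165) = 1/501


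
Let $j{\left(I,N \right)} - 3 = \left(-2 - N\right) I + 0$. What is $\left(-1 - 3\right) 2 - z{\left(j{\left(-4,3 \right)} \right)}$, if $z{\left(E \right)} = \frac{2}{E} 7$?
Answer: $- \frac{198}{23} \approx -8.6087$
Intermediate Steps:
$j{\left(I,N \right)} = 3 + I \left(-2 - N\right)$ ($j{\left(I,N \right)} = 3 + \left(\left(-2 - N\right) I + 0\right) = 3 + \left(I \left(-2 - N\right) + 0\right) = 3 + I \left(-2 - N\right)$)
$z{\left(E \right)} = \frac{14}{E}$
$\left(-1 - 3\right) 2 - z{\left(j{\left(-4,3 \right)} \right)} = \left(-1 - 3\right) 2 - \frac{14}{3 - -8 - \left(-4\right) 3} = \left(-4\right) 2 - \frac{14}{3 + 8 + 12} = -8 - \frac{14}{23} = - \frac{198}{23}$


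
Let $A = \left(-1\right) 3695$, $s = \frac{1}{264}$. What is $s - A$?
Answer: $\frac{975481}{264} \approx 3695.0$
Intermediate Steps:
$s = \frac{1}{264} \approx 0.0037879$
$A = -3695$
$s - A = \frac{1}{264} - -3695 = \frac{1}{264} + 3695 = \frac{975481}{264}$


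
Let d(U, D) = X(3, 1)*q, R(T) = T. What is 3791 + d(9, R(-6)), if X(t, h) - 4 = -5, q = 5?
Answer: 3786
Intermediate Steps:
X(t, h) = -1 (X(t, h) = 4 - 5 = -1)
d(U, D) = -5 (d(U, D) = -1*5 = -5)
3791 + d(9, R(-6)) = 3791 - 5 = 3786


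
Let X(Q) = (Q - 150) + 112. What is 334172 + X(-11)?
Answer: 334123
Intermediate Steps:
X(Q) = -38 + Q (X(Q) = (-150 + Q) + 112 = -38 + Q)
334172 + X(-11) = 334172 + (-38 - 11) = 334172 - 49 = 334123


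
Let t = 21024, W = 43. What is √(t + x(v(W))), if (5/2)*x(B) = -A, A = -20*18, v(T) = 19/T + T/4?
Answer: 84*√3 ≈ 145.49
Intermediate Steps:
v(T) = 19/T + T/4 (v(T) = 19/T + T*(¼) = 19/T + T/4)
A = -360
x(B) = 144 (x(B) = 2*(-1*(-360))/5 = (⅖)*360 = 144)
√(t + x(v(W))) = √(21024 + 144) = √21168 = 84*√3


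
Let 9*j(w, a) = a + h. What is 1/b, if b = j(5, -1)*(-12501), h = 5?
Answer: -1/5556 ≈ -0.00017999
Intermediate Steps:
j(w, a) = 5/9 + a/9 (j(w, a) = (a + 5)/9 = (5 + a)/9 = 5/9 + a/9)
b = -5556 (b = (5/9 + (⅑)*(-1))*(-12501) = (5/9 - ⅑)*(-12501) = (4/9)*(-12501) = -5556)
1/b = 1/(-5556) = -1/5556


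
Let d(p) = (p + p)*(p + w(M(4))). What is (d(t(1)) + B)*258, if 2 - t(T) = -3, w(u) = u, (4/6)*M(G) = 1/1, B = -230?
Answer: -42570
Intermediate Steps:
M(G) = 3/2 (M(G) = (3/2)/1 = (3/2)*1 = 3/2)
t(T) = 5 (t(T) = 2 - 1*(-3) = 2 + 3 = 5)
d(p) = 2*p*(3/2 + p) (d(p) = (p + p)*(p + 3/2) = (2*p)*(3/2 + p) = 2*p*(3/2 + p))
(d(t(1)) + B)*258 = (5*(3 + 2*5) - 230)*258 = (5*(3 + 10) - 230)*258 = (5*13 - 230)*258 = (65 - 230)*258 = -165*258 = -42570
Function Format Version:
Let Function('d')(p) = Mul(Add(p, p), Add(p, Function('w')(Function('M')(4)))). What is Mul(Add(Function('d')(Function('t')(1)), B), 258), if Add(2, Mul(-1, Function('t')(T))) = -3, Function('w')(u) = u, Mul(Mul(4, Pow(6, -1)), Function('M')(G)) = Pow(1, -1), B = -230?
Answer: -42570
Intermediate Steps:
Function('M')(G) = Rational(3, 2) (Function('M')(G) = Mul(Rational(3, 2), Pow(1, -1)) = Mul(Rational(3, 2), 1) = Rational(3, 2))
Function('t')(T) = 5 (Function('t')(T) = Add(2, Mul(-1, -3)) = Add(2, 3) = 5)
Function('d')(p) = Mul(2, p, Add(Rational(3, 2), p)) (Function('d')(p) = Mul(Add(p, p), Add(p, Rational(3, 2))) = Mul(Mul(2, p), Add(Rational(3, 2), p)) = Mul(2, p, Add(Rational(3, 2), p)))
Mul(Add(Function('d')(Function('t')(1)), B), 258) = Mul(Add(Mul(5, Add(3, Mul(2, 5))), -230), 258) = Mul(Add(Mul(5, Add(3, 10)), -230), 258) = Mul(Add(Mul(5, 13), -230), 258) = Mul(Add(65, -230), 258) = Mul(-165, 258) = -42570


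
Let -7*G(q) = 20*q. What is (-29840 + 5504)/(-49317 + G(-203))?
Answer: 1872/3749 ≈ 0.49933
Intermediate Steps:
G(q) = -20*q/7
(-29840 + 5504)/(-49317 + G(-203)) = (-29840 + 5504)/(-49317 - 20/7*(-203)) = -24336/(-49317 + 580) = -24336/(-48737) = -24336*(-1/48737) = 1872/3749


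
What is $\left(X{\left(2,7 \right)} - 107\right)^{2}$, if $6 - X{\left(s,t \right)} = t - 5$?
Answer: $10609$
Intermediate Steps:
$X{\left(s,t \right)} = 11 - t$ ($X{\left(s,t \right)} = 6 - \left(t - 5\right) = 6 - \left(-5 + t\right) = 11 - t$)
$\left(X{\left(2,7 \right)} - 107\right)^{2} = \left(\left(11 - 7\right) - 107\right)^{2} = \left(4 - 107\right)^{2} = \left(-103\right)^{2} = 10609$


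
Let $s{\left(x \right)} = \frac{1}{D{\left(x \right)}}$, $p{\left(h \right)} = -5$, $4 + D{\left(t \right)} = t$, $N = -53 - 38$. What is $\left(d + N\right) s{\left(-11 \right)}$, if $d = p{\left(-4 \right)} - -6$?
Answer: $6$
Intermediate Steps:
$N = -91$
$D{\left(t \right)} = -4 + t$
$d = 1$ ($d = -5 - -6 = -5 + 6 = 1$)
$s{\left(x \right)} = \frac{1}{-4 + x}$
$\left(d + N\right) s{\left(-11 \right)} = \frac{1 - 91}{-4 - 11} = - \frac{90}{-15} = \left(-90\right) \left(- \frac{1}{15}\right) = 6$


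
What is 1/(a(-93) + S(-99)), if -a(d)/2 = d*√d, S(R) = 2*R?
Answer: -11/180924 - 31*I*√93/542772 ≈ -6.0799e-5 - 0.00055079*I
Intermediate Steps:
a(d) = -2*d^(3/2) (a(d) = -2*d*√d = -2*d^(3/2))
1/(a(-93) + S(-99)) = 1/(-(-186)*I*√93 + 2*(-99)) = 1/(-(-186)*I*√93 - 198) = 1/(186*I*√93 - 198) = 1/(-198 + 186*I*√93)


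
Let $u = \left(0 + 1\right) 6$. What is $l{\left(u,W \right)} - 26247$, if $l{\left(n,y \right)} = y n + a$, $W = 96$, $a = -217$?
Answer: $-25888$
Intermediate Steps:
$u = 6$ ($u = 1 \cdot 6 = 6$)
$l{\left(n,y \right)} = -217 + n y$ ($l{\left(n,y \right)} = y n - 217 = n y - 217 = -217 + n y$)
$l{\left(u,W \right)} - 26247 = \left(-217 + 6 \cdot 96\right) - 26247 = \left(-217 + 576\right) - 26247 = 359 - 26247 = -25888$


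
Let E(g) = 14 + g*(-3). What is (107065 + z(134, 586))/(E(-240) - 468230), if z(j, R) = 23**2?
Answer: -53797/233748 ≈ -0.23015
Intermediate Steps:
z(j, R) = 529
E(g) = 14 - 3*g
(107065 + z(134, 586))/(E(-240) - 468230) = (107065 + 529)/((14 - 3*(-240)) - 468230) = 107594/((14 + 720) - 468230) = 107594/(734 - 468230) = 107594/(-467496) = 107594*(-1/467496) = -53797/233748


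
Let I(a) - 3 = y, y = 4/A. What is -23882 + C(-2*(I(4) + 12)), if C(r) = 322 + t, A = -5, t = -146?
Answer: -23706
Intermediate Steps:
y = -⅘ (y = 4/(-5) = 4*(-⅕) = -⅘ ≈ -0.80000)
I(a) = 11/5 (I(a) = 3 - ⅘ = 11/5)
C(r) = 176 (C(r) = 322 - 146 = 176)
-23882 + C(-2*(I(4) + 12)) = -23882 + 176 = -23706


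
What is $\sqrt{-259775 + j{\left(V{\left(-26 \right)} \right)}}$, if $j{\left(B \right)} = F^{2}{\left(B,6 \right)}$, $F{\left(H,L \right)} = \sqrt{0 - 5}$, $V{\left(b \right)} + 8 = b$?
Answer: $2 i \sqrt{64945} \approx 509.69 i$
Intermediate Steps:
$V{\left(b \right)} = -8 + b$
$F{\left(H,L \right)} = i \sqrt{5}$ ($F{\left(H,L \right)} = \sqrt{-5} = i \sqrt{5}$)
$j{\left(B \right)} = -5$ ($j{\left(B \right)} = \left(i \sqrt{5}\right)^{2} = -5$)
$\sqrt{-259775 + j{\left(V{\left(-26 \right)} \right)}} = \sqrt{-259775 - 5} = \sqrt{-259780} = 2 i \sqrt{64945}$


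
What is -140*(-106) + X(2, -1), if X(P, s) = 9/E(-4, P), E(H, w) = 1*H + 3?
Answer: 14831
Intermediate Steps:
E(H, w) = 3 + H (E(H, w) = H + 3 = 3 + H)
X(P, s) = -9 (X(P, s) = 9/(3 - 4) = 9/(-1) = 9*(-1) = -9)
-140*(-106) + X(2, -1) = -140*(-106) - 9 = 14840 - 9 = 14831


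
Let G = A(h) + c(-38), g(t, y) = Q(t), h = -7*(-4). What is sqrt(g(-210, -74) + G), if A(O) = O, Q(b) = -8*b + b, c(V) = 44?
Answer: sqrt(1542) ≈ 39.268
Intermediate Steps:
h = 28
Q(b) = -7*b
g(t, y) = -7*t
G = 72 (G = 28 + 44 = 72)
sqrt(g(-210, -74) + G) = sqrt(-7*(-210) + 72) = sqrt(1470 + 72) = sqrt(1542)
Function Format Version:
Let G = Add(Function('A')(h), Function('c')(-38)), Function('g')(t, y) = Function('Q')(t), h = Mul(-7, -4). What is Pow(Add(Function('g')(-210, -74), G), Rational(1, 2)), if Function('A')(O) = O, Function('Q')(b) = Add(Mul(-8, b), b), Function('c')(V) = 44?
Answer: Pow(1542, Rational(1, 2)) ≈ 39.268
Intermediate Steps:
h = 28
Function('Q')(b) = Mul(-7, b)
Function('g')(t, y) = Mul(-7, t)
G = 72 (G = Add(28, 44) = 72)
Pow(Add(Function('g')(-210, -74), G), Rational(1, 2)) = Pow(Add(Mul(-7, -210), 72), Rational(1, 2)) = Pow(Add(1470, 72), Rational(1, 2)) = Pow(1542, Rational(1, 2))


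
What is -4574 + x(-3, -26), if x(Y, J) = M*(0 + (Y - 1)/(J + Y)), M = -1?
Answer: -132650/29 ≈ -4574.1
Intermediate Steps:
x(Y, J) = -(-1 + Y)/(J + Y) (x(Y, J) = -(0 + (Y - 1)/(J + Y)) = -(0 + (-1 + Y)/(J + Y)) = -(-1 + Y)/(J + Y))
-4574 + x(-3, -26) = -4574 + (1 - 1*(-3))/(-26 - 3) = -4574 + (1 + 3)/(-29) = -4574 - 1/29*4 = -4574 - 4/29 = -132650/29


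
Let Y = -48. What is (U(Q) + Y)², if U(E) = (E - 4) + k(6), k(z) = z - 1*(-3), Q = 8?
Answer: 1225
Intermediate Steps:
k(z) = 3 + z (k(z) = z + 3 = 3 + z)
U(E) = 5 + E (U(E) = (E - 4) + (3 + 6) = (-4 + E) + 9 = 5 + E)
(U(Q) + Y)² = ((5 + 8) - 48)² = (13 - 48)² = (-35)² = 1225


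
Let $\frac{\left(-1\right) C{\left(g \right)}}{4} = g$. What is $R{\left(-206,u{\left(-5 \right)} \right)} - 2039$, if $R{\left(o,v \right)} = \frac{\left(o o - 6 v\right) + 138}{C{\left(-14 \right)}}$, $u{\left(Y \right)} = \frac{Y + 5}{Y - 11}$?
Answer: $- \frac{5115}{4} \approx -1278.8$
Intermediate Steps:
$C{\left(g \right)} = - 4 g$
$u{\left(Y \right)} = \frac{5 + Y}{-11 + Y}$
$R{\left(o,v \right)} = \frac{69}{28} - \frac{3 v}{28} + \frac{o^{2}}{56}$ ($R{\left(o,v \right)} = \frac{\left(o o - 6 v\right) + 138}{\left(-4\right) \left(-14\right)} = \frac{\left(o^{2} - 6 v\right) + 138}{56} = \left(138 + o^{2} - 6 v\right) \frac{1}{56} = \frac{69}{28} - \frac{3 v}{28} + \frac{o^{2}}{56}$)
$R{\left(-206,u{\left(-5 \right)} \right)} - 2039 = \left(\frac{69}{28} - \frac{3 \frac{5 - 5}{-11 - 5}}{28} + \frac{\left(-206\right)^{2}}{56}\right) - 2039 = \left(\frac{69}{28} - \frac{3 \frac{1}{-16} \cdot 0}{28} + \frac{1}{56} \cdot 42436\right) - 2039 = \left(\frac{69}{28} - \frac{3 \left(\left(- \frac{1}{16}\right) 0\right)}{28} + \frac{10609}{14}\right) - 2039 = \left(\frac{69}{28} - 0 + \frac{10609}{14}\right) - 2039 = \left(\frac{69}{28} + 0 + \frac{10609}{14}\right) - 2039 = \frac{3041}{4} - 2039 = - \frac{5115}{4}$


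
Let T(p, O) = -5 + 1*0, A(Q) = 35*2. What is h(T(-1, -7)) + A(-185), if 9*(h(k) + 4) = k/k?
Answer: 595/9 ≈ 66.111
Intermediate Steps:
A(Q) = 70
T(p, O) = -5 (T(p, O) = -5 + 0 = -5)
h(k) = -35/9 (h(k) = -4 + (k/k)/9 = -4 + (⅑)*1 = -4 + ⅑ = -35/9)
h(T(-1, -7)) + A(-185) = -35/9 + 70 = 595/9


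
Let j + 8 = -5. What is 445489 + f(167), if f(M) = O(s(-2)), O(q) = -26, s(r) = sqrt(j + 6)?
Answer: 445463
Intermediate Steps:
j = -13 (j = -8 - 5 = -13)
s(r) = I*sqrt(7) (s(r) = sqrt(-13 + 6) = sqrt(-7) = I*sqrt(7))
f(M) = -26
445489 + f(167) = 445489 - 26 = 445463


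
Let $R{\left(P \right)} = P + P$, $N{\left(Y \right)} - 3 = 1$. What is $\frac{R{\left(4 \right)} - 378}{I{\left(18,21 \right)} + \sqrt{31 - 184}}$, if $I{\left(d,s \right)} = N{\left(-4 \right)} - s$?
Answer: $\frac{185}{13} + \frac{555 i \sqrt{17}}{221} \approx 14.231 + 10.354 i$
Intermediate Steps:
$N{\left(Y \right)} = 4$ ($N{\left(Y \right)} = 3 + 1 = 4$)
$R{\left(P \right)} = 2 P$
$I{\left(d,s \right)} = 4 - s$
$\frac{R{\left(4 \right)} - 378}{I{\left(18,21 \right)} + \sqrt{31 - 184}} = \frac{2 \cdot 4 - 378}{\left(4 - 21\right) + \sqrt{31 - 184}} = \frac{8 - 378}{\left(4 - 21\right) + \sqrt{-153}} = - \frac{370}{-17 + 3 i \sqrt{17}}$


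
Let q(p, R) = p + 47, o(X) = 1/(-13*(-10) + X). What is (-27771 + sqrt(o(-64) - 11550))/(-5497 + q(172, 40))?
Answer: 27771/5278 - I*sqrt(50311734)/348348 ≈ 5.2617 - 0.020362*I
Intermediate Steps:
o(X) = 1/(130 + X)
q(p, R) = 47 + p
(-27771 + sqrt(o(-64) - 11550))/(-5497 + q(172, 40)) = (-27771 + sqrt(1/(130 - 64) - 11550))/(-5497 + (47 + 172)) = (-27771 + sqrt(1/66 - 11550))/(-5497 + 219) = (-27771 + sqrt(1/66 - 11550))/(-5278) = (-27771 + sqrt(-762299/66))*(-1/5278) = (-27771 + I*sqrt(50311734)/66)*(-1/5278) = 27771/5278 - I*sqrt(50311734)/348348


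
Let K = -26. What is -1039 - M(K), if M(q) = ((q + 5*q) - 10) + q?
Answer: -847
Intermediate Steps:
M(q) = -10 + 7*q (M(q) = (6*q - 10) + q = (-10 + 6*q) + q = -10 + 7*q)
-1039 - M(K) = -1039 - (-10 + 7*(-26)) = -1039 - (-10 - 182) = -1039 - 1*(-192) = -1039 + 192 = -847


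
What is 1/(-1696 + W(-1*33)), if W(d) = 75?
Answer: -1/1621 ≈ -0.00061690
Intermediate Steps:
1/(-1696 + W(-1*33)) = 1/(-1696 + 75) = 1/(-1621) = -1/1621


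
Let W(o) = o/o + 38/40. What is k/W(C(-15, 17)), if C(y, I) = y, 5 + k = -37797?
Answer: -756040/39 ≈ -19386.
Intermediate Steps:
k = -37802 (k = -5 - 37797 = -37802)
W(o) = 39/20 (W(o) = 1 + 38*(1/40) = 1 + 19/20 = 39/20)
k/W(C(-15, 17)) = -37802/39/20 = -37802*20/39 = -756040/39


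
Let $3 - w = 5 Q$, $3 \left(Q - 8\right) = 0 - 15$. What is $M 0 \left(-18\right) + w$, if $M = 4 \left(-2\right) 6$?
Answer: $-12$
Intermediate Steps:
$Q = 3$ ($Q = 8 + \frac{0 - 15}{3} = 8 + \frac{1}{3} \left(-15\right) = 8 - 5 = 3$)
$M = -48$ ($M = \left(-8\right) 6 = -48$)
$w = -12$ ($w = 3 - 5 \cdot 3 = 3 - 15 = -12$)
$M 0 \left(-18\right) + w = - 48 \cdot 0 \left(-18\right) - 12 = \left(-48\right) 0 - 12 = 0 - 12 = -12$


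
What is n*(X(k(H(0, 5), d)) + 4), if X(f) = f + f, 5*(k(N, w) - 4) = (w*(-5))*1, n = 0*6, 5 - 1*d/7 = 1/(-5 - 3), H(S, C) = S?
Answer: 0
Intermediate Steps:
d = 287/8 (d = 35 - 7/(-5 - 3) = 35 - 7/(-8) = 35 - 7*(-1/8) = 35 + 7/8 = 287/8 ≈ 35.875)
n = 0
k(N, w) = 4 - w (k(N, w) = 4 + ((w*(-5))*1)/5 = 4 + (-5*w*1)/5 = 4 + (-5*w)/5 = 4 - w)
X(f) = 2*f
n*(X(k(H(0, 5), d)) + 4) = 0*(2*(4 - 1*287/8) + 4) = 0*(2*(4 - 287/8) + 4) = 0*(2*(-255/8) + 4) = 0*(-255/4 + 4) = 0*(-239/4) = 0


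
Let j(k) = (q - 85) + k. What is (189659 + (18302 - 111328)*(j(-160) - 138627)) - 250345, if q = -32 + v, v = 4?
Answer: 12921250714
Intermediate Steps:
q = -28 (q = -32 + 4 = -28)
j(k) = -113 + k (j(k) = (-28 - 85) + k = -113 + k)
(189659 + (18302 - 111328)*(j(-160) - 138627)) - 250345 = (189659 + (18302 - 111328)*((-113 - 160) - 138627)) - 250345 = (189659 - 93026*(-273 - 138627)) - 250345 = (189659 - 93026*(-138900)) - 250345 = (189659 + 12921311400) - 250345 = 12921501059 - 250345 = 12921250714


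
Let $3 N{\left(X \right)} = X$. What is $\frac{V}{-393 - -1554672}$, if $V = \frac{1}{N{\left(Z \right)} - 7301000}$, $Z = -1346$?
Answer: $- \frac{1}{11348488332178} \approx -8.8117 \cdot 10^{-14}$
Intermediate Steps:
$N{\left(X \right)} = \frac{X}{3}$
$V = - \frac{3}{21904346}$ ($V = \frac{1}{\frac{1}{3} \left(-1346\right) - 7301000} = \frac{1}{- \frac{1346}{3} - 7301000} = \frac{1}{- \frac{21904346}{3}} = - \frac{3}{21904346} \approx -1.3696 \cdot 10^{-7}$)
$\frac{V}{-393 - -1554672} = - \frac{3}{21904346 \left(-393 - -1554672\right)} = - \frac{3}{21904346 \left(-393 + 1554672\right)} = - \frac{3}{21904346 \cdot 1554279} = \left(- \frac{3}{21904346}\right) \frac{1}{1554279} = - \frac{1}{11348488332178}$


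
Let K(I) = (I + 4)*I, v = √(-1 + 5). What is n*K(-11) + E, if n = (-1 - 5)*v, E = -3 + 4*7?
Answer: -899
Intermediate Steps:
v = 2 (v = √4 = 2)
K(I) = I*(4 + I) (K(I) = (4 + I)*I = I*(4 + I))
E = 25 (E = -3 + 28 = 25)
n = -12 (n = (-1 - 5)*2 = -6*2 = -12)
n*K(-11) + E = -(-132)*(4 - 11) + 25 = -(-132)*(-7) + 25 = -12*77 + 25 = -924 + 25 = -899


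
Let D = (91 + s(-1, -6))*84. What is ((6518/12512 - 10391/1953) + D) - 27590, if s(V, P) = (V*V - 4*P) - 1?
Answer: -219126807509/12217968 ≈ -17935.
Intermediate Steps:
s(V, P) = -1 + V² - 4*P (s(V, P) = (V² - 4*P) - 1 = -1 + V² - 4*P)
D = 9660 (D = (91 + (-1 + (-1)² - 4*(-6)))*84 = (91 + (-1 + 1 + 24))*84 = (91 + 24)*84 = 115*84 = 9660)
((6518/12512 - 10391/1953) + D) - 27590 = ((6518/12512 - 10391/1953) + 9660) - 27590 = ((6518*(1/12512) - 10391*1/1953) + 9660) - 27590 = ((3259/6256 - 10391/1953) + 9660) - 27590 = (-58641269/12217968 + 9660) - 27590 = 117966929611/12217968 - 27590 = -219126807509/12217968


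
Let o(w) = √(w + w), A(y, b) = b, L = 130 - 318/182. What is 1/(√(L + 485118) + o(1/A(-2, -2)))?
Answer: 91/(√4018324219 + 91*I) ≈ 0.0014355 - 2.0608e-6*I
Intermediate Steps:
L = 11671/91 (L = 130 - 318*1/182 = 130 - 159/91 = 11671/91 ≈ 128.25)
o(w) = √2*√w (o(w) = √(2*w) = √2*√w)
1/(√(L + 485118) + o(1/A(-2, -2))) = 1/(√(11671/91 + 485118) + √2*√(1/(-2))) = 1/(√(44157409/91) + √2*√(-½)) = 1/(√4018324219/91 + √2*(I*√2/2)) = 1/(√4018324219/91 + I) = 1/(I + √4018324219/91)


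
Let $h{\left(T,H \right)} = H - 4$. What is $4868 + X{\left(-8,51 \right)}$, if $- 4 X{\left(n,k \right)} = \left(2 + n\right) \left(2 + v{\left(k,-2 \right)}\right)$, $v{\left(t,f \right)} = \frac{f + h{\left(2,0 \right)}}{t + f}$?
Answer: $\frac{238670}{49} \approx 4870.8$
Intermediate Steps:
$h{\left(T,H \right)} = -4 + H$
$v{\left(t,f \right)} = \frac{-4 + f}{f + t}$ ($v{\left(t,f \right)} = \frac{f + \left(-4 + 0\right)}{t + f} = \frac{f - 4}{f + t} = \frac{-4 + f}{f + t}$)
$X{\left(n,k \right)} = - \frac{\left(2 + n\right) \left(2 - \frac{6}{-2 + k}\right)}{4}$ ($X{\left(n,k \right)} = - \frac{\left(2 + n\right) \left(2 + \frac{-4 - 2}{-2 + k}\right)}{4} = - \frac{\left(2 + n\right) \left(2 + \frac{1}{-2 + k} \left(-6\right)\right)}{4} = - \frac{\left(2 + n\right) \left(2 - \frac{6}{-2 + k}\right)}{4}$)
$4868 + X{\left(-8,51 \right)} = 4868 + \frac{10 - 102 + 5 \left(-8\right) - 51 \left(-8\right)}{2 \left(-2 + 51\right)} = 4868 + \frac{10 - 102 - 40 + 408}{2 \cdot 49} = 4868 + \frac{1}{2} \cdot \frac{1}{49} \cdot 276 = 4868 + \frac{138}{49} = \frac{238670}{49}$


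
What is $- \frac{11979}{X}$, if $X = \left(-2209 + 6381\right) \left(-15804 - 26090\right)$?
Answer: $\frac{11979}{174781768} \approx 6.8537 \cdot 10^{-5}$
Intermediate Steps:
$X = -174781768$ ($X = 4172 \left(-41894\right) = -174781768$)
$- \frac{11979}{X} = - \frac{11979}{-174781768} = \left(-11979\right) \left(- \frac{1}{174781768}\right) = \frac{11979}{174781768}$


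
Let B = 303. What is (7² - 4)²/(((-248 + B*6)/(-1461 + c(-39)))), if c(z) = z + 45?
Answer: -589275/314 ≈ -1876.7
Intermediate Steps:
c(z) = 45 + z
(7² - 4)²/(((-248 + B*6)/(-1461 + c(-39)))) = (7² - 4)²/(((-248 + 303*6)/(-1461 + (45 - 39)))) = (49 - 4)²/(((-248 + 1818)/(-1461 + 6))) = 45²/((1570/(-1455))) = 2025/((1570*(-1/1455))) = 2025/(-314/291) = 2025*(-291/314) = -589275/314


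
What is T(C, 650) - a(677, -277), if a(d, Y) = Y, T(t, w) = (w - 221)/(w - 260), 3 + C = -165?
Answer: 2781/10 ≈ 278.10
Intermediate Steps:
C = -168 (C = -3 - 165 = -168)
T(t, w) = (-221 + w)/(-260 + w)
T(C, 650) - a(677, -277) = (-221 + 650)/(-260 + 650) - 1*(-277) = 429/390 + 277 = (1/390)*429 + 277 = 11/10 + 277 = 2781/10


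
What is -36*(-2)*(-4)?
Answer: -288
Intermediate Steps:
-36*(-2)*(-4) = 72*(-4) = -288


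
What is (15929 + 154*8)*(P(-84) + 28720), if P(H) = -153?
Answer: 490238287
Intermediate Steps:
(15929 + 154*8)*(P(-84) + 28720) = (15929 + 154*8)*(-153 + 28720) = (15929 + 1232)*28567 = 17161*28567 = 490238287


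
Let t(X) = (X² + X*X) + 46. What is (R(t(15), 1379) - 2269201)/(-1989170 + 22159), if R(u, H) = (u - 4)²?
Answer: 2027137/1967011 ≈ 1.0306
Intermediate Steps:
t(X) = 46 + 2*X² (t(X) = (X² + X²) + 46 = 2*X² + 46 = 46 + 2*X²)
R(u, H) = (-4 + u)²
(R(t(15), 1379) - 2269201)/(-1989170 + 22159) = ((-4 + (46 + 2*15²))² - 2269201)/(-1989170 + 22159) = ((-4 + (46 + 2*225))² - 2269201)/(-1967011) = ((-4 + (46 + 450))² - 2269201)*(-1/1967011) = ((-4 + 496)² - 2269201)*(-1/1967011) = (492² - 2269201)*(-1/1967011) = (242064 - 2269201)*(-1/1967011) = -2027137*(-1/1967011) = 2027137/1967011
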